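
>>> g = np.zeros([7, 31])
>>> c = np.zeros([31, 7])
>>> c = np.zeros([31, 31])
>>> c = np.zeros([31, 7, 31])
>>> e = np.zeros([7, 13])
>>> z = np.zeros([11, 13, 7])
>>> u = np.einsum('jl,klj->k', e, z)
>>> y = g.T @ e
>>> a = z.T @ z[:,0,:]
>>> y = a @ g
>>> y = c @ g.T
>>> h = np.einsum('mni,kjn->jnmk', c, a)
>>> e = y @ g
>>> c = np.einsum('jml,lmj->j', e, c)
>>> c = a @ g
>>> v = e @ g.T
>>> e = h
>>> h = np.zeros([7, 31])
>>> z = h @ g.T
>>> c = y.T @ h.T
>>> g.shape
(7, 31)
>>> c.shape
(7, 7, 7)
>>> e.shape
(13, 7, 31, 7)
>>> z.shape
(7, 7)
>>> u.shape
(11,)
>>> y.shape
(31, 7, 7)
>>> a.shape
(7, 13, 7)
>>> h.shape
(7, 31)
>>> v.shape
(31, 7, 7)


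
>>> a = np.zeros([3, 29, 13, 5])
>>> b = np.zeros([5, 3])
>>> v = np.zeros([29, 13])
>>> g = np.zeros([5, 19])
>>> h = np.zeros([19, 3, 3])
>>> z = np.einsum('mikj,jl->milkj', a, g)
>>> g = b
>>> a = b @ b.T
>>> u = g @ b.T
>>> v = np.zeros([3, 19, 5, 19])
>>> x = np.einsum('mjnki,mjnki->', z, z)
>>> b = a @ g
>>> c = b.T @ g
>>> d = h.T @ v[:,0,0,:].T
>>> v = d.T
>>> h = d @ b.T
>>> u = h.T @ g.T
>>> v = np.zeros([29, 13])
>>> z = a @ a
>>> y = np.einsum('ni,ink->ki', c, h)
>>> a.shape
(5, 5)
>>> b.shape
(5, 3)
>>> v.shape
(29, 13)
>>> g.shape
(5, 3)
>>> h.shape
(3, 3, 5)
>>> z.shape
(5, 5)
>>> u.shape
(5, 3, 5)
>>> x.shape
()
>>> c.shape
(3, 3)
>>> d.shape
(3, 3, 3)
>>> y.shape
(5, 3)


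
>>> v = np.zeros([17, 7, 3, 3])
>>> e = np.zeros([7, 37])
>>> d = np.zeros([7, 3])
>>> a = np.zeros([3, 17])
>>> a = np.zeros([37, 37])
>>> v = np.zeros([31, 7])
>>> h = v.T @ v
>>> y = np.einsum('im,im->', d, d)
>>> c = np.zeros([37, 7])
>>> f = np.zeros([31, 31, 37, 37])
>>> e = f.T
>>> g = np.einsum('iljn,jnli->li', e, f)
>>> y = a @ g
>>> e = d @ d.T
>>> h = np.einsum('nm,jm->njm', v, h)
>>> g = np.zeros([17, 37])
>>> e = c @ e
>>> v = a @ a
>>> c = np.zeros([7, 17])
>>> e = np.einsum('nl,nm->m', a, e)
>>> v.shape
(37, 37)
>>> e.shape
(7,)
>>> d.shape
(7, 3)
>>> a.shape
(37, 37)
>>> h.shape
(31, 7, 7)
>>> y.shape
(37, 37)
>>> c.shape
(7, 17)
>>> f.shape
(31, 31, 37, 37)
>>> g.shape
(17, 37)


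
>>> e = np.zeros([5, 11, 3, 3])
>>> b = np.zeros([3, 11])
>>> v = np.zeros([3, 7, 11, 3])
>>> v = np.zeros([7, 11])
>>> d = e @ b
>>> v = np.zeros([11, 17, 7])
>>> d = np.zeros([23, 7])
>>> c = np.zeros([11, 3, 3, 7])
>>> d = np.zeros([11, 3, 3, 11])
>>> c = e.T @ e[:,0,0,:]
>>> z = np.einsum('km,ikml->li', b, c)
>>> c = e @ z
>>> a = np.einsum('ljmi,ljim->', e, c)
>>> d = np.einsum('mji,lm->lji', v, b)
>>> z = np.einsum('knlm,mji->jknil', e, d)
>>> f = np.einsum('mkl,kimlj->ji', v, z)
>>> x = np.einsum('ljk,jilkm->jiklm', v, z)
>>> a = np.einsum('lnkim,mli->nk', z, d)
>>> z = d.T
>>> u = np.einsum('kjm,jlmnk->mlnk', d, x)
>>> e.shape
(5, 11, 3, 3)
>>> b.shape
(3, 11)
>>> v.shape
(11, 17, 7)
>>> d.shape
(3, 17, 7)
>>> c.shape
(5, 11, 3, 3)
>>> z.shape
(7, 17, 3)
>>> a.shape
(5, 11)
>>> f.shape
(3, 5)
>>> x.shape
(17, 5, 7, 11, 3)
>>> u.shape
(7, 5, 11, 3)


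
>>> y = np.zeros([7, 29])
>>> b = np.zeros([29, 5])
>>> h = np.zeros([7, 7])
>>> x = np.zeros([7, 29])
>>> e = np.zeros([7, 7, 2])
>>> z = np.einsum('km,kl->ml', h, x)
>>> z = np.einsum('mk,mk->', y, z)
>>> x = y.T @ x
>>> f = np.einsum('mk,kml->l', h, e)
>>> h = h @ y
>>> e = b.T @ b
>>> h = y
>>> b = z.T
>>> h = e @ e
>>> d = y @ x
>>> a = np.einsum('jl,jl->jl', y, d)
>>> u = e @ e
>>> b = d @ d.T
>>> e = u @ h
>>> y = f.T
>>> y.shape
(2,)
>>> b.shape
(7, 7)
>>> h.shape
(5, 5)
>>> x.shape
(29, 29)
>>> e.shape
(5, 5)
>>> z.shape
()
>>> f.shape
(2,)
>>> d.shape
(7, 29)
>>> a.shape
(7, 29)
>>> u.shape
(5, 5)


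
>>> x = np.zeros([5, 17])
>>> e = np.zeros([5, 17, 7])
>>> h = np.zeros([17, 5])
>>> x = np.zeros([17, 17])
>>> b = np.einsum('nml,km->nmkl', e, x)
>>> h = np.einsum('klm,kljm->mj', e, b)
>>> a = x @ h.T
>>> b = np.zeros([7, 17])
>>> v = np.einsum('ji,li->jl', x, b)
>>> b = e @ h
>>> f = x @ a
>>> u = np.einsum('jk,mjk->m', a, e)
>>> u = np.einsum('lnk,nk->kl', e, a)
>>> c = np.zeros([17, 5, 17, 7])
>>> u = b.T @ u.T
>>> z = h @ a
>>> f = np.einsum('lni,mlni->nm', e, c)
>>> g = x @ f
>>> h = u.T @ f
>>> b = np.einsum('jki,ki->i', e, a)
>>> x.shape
(17, 17)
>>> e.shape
(5, 17, 7)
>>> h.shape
(7, 17, 17)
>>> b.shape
(7,)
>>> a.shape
(17, 7)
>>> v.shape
(17, 7)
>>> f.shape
(17, 17)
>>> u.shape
(17, 17, 7)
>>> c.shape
(17, 5, 17, 7)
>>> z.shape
(7, 7)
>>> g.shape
(17, 17)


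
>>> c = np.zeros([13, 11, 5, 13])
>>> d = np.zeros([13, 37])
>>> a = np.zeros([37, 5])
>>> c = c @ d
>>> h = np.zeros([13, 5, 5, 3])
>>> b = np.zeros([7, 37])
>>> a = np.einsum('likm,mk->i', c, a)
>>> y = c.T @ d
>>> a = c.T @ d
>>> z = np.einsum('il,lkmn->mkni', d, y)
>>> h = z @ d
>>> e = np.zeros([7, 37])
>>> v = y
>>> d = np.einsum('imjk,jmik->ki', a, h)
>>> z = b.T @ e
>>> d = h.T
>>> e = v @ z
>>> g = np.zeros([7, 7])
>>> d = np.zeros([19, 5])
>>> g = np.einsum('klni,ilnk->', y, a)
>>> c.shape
(13, 11, 5, 37)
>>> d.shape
(19, 5)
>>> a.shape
(37, 5, 11, 37)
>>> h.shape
(11, 5, 37, 37)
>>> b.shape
(7, 37)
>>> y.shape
(37, 5, 11, 37)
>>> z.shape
(37, 37)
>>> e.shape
(37, 5, 11, 37)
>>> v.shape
(37, 5, 11, 37)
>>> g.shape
()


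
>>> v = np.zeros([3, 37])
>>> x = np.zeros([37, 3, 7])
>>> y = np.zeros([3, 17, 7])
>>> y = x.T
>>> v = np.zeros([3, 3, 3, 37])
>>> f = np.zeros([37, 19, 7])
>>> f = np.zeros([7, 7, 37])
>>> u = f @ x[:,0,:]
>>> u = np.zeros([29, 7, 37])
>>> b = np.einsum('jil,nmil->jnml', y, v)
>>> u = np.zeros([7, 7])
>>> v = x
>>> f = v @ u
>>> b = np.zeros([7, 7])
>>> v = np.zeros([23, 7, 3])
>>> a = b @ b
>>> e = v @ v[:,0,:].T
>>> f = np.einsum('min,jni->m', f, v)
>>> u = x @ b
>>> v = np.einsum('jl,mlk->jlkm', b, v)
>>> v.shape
(7, 7, 3, 23)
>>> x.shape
(37, 3, 7)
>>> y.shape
(7, 3, 37)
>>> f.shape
(37,)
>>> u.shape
(37, 3, 7)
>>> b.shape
(7, 7)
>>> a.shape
(7, 7)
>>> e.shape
(23, 7, 23)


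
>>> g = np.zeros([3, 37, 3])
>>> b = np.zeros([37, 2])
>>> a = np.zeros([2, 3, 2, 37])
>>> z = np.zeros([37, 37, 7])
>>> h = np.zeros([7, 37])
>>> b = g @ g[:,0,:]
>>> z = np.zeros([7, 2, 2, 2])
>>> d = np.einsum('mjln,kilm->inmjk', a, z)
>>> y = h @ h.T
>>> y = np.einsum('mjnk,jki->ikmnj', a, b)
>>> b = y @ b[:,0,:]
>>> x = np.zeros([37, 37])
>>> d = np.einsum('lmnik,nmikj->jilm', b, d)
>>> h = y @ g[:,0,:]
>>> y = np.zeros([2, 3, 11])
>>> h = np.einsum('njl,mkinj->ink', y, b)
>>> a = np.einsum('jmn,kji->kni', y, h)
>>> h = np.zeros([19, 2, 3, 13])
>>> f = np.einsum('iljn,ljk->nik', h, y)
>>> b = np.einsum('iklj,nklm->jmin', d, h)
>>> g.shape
(3, 37, 3)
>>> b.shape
(37, 13, 7, 19)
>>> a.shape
(2, 11, 37)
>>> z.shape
(7, 2, 2, 2)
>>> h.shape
(19, 2, 3, 13)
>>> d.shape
(7, 2, 3, 37)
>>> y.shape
(2, 3, 11)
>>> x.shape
(37, 37)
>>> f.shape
(13, 19, 11)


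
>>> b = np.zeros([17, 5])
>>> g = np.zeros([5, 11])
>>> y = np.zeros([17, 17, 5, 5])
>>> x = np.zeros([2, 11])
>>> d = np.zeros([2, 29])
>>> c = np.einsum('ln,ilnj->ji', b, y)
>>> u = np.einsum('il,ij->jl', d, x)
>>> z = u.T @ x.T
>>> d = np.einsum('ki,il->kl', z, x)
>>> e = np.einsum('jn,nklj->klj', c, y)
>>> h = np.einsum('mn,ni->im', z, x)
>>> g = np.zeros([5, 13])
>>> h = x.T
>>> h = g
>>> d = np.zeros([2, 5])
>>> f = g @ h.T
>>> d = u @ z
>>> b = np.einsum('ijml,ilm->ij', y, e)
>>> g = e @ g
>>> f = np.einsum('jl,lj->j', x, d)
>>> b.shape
(17, 17)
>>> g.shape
(17, 5, 13)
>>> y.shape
(17, 17, 5, 5)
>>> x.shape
(2, 11)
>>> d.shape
(11, 2)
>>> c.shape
(5, 17)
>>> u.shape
(11, 29)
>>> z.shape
(29, 2)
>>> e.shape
(17, 5, 5)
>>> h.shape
(5, 13)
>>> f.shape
(2,)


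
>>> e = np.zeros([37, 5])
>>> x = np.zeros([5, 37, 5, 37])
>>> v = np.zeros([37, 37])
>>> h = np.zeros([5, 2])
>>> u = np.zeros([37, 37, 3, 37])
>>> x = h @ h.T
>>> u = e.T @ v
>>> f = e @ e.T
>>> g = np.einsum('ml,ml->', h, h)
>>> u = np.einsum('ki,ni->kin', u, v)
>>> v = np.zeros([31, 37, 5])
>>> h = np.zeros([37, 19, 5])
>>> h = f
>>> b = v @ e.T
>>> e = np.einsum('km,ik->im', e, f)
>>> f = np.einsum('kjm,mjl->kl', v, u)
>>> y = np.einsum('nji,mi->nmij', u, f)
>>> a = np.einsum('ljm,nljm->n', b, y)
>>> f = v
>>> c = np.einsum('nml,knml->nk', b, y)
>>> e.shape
(37, 5)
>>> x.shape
(5, 5)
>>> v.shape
(31, 37, 5)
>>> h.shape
(37, 37)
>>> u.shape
(5, 37, 37)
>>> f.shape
(31, 37, 5)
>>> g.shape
()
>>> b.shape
(31, 37, 37)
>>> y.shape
(5, 31, 37, 37)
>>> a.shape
(5,)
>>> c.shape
(31, 5)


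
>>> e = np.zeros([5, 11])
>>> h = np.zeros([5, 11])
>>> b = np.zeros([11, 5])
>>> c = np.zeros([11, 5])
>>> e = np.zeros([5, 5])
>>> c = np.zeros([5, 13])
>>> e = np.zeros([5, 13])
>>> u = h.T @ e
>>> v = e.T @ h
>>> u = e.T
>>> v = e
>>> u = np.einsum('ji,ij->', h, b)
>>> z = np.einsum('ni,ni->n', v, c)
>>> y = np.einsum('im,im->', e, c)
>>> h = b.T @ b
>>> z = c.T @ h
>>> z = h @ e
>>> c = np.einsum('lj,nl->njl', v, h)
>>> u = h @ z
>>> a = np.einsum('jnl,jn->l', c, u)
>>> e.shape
(5, 13)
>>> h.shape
(5, 5)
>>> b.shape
(11, 5)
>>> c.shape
(5, 13, 5)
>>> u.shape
(5, 13)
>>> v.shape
(5, 13)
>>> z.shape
(5, 13)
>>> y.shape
()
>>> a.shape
(5,)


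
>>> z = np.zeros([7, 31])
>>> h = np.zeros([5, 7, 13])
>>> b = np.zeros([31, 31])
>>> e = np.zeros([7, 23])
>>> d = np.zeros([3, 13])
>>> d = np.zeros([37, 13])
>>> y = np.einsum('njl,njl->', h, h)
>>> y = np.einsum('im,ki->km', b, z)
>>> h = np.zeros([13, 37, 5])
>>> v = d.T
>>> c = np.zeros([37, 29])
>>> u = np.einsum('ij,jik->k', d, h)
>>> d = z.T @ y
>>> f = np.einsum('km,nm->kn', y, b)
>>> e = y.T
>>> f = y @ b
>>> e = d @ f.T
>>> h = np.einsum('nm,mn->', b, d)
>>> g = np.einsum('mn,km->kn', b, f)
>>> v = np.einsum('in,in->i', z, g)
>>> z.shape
(7, 31)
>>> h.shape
()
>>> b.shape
(31, 31)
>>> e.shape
(31, 7)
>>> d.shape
(31, 31)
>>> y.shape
(7, 31)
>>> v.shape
(7,)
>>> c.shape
(37, 29)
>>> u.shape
(5,)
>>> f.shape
(7, 31)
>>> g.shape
(7, 31)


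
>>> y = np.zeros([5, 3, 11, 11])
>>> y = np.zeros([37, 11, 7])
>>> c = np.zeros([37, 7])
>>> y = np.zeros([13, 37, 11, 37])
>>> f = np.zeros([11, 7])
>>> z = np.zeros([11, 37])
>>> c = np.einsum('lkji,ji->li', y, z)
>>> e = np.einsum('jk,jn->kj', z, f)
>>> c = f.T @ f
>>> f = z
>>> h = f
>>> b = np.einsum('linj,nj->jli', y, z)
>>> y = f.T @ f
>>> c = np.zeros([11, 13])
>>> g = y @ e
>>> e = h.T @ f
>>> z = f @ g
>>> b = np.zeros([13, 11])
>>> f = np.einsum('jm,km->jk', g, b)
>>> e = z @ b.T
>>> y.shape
(37, 37)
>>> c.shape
(11, 13)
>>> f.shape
(37, 13)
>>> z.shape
(11, 11)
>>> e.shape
(11, 13)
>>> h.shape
(11, 37)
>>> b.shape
(13, 11)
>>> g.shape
(37, 11)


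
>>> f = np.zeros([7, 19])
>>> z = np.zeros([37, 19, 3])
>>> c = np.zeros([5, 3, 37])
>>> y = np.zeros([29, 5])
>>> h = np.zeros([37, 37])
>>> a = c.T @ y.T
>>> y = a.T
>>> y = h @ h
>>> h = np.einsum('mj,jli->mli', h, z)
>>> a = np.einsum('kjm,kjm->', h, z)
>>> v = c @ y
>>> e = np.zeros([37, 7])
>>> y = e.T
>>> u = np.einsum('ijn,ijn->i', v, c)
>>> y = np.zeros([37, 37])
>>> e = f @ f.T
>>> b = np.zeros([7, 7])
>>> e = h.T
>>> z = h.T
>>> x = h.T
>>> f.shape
(7, 19)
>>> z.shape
(3, 19, 37)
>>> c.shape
(5, 3, 37)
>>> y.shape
(37, 37)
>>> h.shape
(37, 19, 3)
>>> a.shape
()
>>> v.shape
(5, 3, 37)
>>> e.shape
(3, 19, 37)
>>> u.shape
(5,)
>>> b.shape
(7, 7)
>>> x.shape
(3, 19, 37)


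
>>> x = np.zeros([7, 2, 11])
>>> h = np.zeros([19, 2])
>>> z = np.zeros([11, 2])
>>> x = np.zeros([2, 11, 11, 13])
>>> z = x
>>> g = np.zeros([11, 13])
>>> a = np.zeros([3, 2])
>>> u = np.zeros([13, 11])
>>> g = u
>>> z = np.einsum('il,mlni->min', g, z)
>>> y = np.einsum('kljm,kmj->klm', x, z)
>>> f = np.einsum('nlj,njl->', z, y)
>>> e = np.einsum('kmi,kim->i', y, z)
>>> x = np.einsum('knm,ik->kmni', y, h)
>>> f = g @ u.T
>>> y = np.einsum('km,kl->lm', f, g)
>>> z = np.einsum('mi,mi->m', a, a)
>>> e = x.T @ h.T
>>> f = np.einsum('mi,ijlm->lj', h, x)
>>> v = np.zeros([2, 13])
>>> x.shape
(2, 13, 11, 19)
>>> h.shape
(19, 2)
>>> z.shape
(3,)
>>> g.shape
(13, 11)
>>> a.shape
(3, 2)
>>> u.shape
(13, 11)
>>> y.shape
(11, 13)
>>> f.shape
(11, 13)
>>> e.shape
(19, 11, 13, 19)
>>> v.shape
(2, 13)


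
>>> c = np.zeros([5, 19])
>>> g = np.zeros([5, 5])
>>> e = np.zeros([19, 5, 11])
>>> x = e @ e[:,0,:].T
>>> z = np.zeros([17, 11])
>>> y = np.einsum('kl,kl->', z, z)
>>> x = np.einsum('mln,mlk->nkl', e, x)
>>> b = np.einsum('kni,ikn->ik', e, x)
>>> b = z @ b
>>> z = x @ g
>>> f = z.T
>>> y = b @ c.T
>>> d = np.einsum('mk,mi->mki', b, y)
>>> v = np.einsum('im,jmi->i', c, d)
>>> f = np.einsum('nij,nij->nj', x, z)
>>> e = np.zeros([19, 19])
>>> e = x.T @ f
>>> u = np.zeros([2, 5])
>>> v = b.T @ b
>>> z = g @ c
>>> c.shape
(5, 19)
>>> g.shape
(5, 5)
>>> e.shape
(5, 19, 5)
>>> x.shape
(11, 19, 5)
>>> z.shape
(5, 19)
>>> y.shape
(17, 5)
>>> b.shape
(17, 19)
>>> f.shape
(11, 5)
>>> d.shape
(17, 19, 5)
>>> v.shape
(19, 19)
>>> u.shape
(2, 5)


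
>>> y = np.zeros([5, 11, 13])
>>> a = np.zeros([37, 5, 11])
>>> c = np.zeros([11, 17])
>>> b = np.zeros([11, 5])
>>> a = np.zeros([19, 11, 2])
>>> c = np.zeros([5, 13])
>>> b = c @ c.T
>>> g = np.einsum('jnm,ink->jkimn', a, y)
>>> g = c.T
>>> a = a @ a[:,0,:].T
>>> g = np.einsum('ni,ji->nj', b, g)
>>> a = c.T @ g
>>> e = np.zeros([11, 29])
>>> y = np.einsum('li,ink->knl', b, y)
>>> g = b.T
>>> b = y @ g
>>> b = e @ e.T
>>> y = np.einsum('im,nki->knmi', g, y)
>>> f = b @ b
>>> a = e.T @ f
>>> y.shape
(11, 13, 5, 5)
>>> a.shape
(29, 11)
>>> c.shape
(5, 13)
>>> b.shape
(11, 11)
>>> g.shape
(5, 5)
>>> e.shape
(11, 29)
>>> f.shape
(11, 11)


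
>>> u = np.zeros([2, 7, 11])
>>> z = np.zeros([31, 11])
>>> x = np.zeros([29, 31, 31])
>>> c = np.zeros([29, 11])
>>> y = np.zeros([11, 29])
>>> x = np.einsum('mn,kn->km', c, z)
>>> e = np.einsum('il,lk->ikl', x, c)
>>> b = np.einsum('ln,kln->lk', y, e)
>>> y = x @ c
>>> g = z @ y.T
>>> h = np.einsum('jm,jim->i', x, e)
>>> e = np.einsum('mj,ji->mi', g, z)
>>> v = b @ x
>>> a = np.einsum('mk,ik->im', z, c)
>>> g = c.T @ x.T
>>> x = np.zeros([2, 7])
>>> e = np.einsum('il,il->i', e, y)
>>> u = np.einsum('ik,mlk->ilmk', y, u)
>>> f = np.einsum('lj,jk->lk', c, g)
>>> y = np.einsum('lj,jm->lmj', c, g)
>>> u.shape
(31, 7, 2, 11)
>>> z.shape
(31, 11)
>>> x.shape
(2, 7)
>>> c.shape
(29, 11)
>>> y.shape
(29, 31, 11)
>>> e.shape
(31,)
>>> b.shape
(11, 31)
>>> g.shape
(11, 31)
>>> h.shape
(11,)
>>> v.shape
(11, 29)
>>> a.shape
(29, 31)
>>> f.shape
(29, 31)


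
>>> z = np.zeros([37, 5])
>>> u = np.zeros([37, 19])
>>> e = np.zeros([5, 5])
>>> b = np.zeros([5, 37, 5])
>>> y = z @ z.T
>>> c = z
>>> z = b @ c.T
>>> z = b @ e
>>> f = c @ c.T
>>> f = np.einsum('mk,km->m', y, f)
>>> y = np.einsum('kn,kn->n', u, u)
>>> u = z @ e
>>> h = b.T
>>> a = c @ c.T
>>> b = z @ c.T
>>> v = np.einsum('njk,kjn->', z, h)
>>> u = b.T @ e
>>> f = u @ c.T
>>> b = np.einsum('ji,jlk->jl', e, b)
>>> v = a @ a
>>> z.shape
(5, 37, 5)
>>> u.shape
(37, 37, 5)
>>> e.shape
(5, 5)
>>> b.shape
(5, 37)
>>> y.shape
(19,)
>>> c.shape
(37, 5)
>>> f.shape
(37, 37, 37)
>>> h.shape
(5, 37, 5)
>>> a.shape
(37, 37)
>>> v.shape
(37, 37)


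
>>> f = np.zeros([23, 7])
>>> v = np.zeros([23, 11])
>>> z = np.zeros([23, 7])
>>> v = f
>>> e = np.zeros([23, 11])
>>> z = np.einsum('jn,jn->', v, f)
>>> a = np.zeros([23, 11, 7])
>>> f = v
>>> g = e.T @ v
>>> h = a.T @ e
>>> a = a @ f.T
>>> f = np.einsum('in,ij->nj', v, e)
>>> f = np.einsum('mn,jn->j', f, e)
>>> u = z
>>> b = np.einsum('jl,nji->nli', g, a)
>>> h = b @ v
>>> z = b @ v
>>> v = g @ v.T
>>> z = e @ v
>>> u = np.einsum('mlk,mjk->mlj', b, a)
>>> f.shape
(23,)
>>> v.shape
(11, 23)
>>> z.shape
(23, 23)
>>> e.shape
(23, 11)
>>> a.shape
(23, 11, 23)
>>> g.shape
(11, 7)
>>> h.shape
(23, 7, 7)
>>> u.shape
(23, 7, 11)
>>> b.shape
(23, 7, 23)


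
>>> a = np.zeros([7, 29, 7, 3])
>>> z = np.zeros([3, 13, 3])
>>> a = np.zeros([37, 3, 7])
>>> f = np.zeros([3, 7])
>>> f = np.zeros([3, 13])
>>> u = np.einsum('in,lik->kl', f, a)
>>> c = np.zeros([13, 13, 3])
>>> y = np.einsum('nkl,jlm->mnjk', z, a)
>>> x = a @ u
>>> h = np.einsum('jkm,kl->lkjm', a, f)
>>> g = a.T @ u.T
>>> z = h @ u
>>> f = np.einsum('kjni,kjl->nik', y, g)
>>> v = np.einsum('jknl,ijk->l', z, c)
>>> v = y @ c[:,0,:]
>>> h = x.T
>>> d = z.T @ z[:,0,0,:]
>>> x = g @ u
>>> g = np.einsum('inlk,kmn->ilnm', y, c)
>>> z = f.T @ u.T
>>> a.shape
(37, 3, 7)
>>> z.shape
(7, 13, 7)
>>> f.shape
(37, 13, 7)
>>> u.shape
(7, 37)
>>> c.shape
(13, 13, 3)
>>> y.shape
(7, 3, 37, 13)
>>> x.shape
(7, 3, 37)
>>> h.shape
(37, 3, 37)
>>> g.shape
(7, 37, 3, 13)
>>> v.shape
(7, 3, 37, 3)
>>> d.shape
(37, 37, 3, 37)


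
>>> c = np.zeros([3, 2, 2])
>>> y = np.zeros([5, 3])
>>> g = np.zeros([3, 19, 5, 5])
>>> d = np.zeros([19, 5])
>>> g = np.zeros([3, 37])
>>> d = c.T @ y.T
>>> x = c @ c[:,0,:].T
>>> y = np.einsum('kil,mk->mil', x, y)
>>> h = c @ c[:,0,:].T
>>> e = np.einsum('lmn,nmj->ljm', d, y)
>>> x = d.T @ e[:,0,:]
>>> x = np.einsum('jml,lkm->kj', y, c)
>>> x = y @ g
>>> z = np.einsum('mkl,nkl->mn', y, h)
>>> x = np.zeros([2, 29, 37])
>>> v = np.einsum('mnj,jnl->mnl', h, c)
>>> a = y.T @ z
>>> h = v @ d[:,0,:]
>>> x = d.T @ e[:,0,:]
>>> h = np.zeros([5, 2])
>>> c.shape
(3, 2, 2)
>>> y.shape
(5, 2, 3)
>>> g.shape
(3, 37)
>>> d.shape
(2, 2, 5)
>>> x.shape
(5, 2, 2)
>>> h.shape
(5, 2)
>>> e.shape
(2, 3, 2)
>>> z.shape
(5, 3)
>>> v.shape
(3, 2, 2)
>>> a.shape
(3, 2, 3)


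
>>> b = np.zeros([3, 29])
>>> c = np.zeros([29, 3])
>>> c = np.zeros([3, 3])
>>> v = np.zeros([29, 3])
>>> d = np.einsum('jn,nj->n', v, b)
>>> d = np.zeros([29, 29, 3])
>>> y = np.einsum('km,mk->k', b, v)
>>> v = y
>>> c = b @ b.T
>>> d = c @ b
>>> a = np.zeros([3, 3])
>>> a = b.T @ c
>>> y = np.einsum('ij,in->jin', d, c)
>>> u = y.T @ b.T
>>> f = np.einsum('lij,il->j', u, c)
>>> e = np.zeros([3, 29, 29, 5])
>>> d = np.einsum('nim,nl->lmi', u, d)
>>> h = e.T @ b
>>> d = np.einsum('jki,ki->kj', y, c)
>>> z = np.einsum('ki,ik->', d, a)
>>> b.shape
(3, 29)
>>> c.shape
(3, 3)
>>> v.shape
(3,)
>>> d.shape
(3, 29)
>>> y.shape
(29, 3, 3)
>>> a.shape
(29, 3)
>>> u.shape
(3, 3, 3)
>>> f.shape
(3,)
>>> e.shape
(3, 29, 29, 5)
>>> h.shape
(5, 29, 29, 29)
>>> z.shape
()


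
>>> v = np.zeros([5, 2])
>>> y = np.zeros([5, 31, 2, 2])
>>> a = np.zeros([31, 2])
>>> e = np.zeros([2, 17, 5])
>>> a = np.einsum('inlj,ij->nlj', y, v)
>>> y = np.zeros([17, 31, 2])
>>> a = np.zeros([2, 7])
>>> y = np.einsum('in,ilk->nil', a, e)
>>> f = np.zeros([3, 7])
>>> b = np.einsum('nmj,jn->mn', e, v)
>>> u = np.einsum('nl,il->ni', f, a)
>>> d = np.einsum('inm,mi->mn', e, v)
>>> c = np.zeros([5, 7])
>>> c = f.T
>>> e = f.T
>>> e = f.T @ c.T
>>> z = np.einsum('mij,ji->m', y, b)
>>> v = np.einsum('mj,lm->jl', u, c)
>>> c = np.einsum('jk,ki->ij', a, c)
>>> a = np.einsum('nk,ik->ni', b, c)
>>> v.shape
(2, 7)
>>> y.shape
(7, 2, 17)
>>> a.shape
(17, 3)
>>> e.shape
(7, 7)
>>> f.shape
(3, 7)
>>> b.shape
(17, 2)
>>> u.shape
(3, 2)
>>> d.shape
(5, 17)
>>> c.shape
(3, 2)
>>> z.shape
(7,)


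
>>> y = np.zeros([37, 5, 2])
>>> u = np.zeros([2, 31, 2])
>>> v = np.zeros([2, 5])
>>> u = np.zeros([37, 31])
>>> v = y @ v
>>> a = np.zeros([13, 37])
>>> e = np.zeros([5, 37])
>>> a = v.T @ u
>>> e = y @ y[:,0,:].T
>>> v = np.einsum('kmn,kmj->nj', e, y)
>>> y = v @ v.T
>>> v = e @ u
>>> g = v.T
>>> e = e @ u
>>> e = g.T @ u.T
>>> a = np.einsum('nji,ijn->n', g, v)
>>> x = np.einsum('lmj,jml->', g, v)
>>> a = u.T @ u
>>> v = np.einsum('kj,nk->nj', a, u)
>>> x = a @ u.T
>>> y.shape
(37, 37)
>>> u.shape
(37, 31)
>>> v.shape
(37, 31)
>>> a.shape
(31, 31)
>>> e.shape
(37, 5, 37)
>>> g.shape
(31, 5, 37)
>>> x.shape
(31, 37)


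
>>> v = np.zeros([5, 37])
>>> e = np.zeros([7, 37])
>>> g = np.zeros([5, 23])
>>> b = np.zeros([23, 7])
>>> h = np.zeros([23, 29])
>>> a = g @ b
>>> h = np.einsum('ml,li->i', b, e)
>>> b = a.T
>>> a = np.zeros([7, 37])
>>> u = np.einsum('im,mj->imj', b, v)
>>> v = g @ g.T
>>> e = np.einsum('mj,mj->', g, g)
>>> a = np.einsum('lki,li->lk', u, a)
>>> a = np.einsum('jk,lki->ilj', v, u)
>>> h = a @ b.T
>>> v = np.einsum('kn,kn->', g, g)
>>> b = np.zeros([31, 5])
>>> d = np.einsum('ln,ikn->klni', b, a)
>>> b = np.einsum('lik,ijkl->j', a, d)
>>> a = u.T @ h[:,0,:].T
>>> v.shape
()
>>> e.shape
()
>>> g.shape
(5, 23)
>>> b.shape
(31,)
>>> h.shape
(37, 7, 7)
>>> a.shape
(37, 5, 37)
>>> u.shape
(7, 5, 37)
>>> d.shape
(7, 31, 5, 37)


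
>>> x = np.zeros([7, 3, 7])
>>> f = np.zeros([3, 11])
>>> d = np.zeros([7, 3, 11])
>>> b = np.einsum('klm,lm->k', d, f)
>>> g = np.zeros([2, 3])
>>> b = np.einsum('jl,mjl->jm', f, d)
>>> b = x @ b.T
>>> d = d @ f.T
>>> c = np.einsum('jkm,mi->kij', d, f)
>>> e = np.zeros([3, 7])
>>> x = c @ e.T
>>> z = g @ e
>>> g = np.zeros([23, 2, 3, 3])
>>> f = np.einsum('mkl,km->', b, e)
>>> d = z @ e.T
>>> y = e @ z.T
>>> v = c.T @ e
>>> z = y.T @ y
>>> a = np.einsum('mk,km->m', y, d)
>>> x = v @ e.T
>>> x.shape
(7, 11, 3)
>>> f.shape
()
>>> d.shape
(2, 3)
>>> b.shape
(7, 3, 3)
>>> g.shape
(23, 2, 3, 3)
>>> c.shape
(3, 11, 7)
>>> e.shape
(3, 7)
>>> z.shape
(2, 2)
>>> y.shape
(3, 2)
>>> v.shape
(7, 11, 7)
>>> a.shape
(3,)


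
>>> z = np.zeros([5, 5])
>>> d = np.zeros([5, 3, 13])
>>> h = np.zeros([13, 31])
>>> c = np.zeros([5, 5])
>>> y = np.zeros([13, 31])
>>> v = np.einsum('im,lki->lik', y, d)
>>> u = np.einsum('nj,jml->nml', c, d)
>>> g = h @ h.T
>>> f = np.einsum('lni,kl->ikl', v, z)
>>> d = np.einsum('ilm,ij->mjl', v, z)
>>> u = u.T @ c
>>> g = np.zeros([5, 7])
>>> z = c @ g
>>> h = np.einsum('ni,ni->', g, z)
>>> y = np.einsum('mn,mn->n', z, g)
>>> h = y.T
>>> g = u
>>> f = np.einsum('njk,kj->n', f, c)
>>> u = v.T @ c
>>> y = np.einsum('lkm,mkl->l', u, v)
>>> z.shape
(5, 7)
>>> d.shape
(3, 5, 13)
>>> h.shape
(7,)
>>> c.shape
(5, 5)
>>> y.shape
(3,)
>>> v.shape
(5, 13, 3)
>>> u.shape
(3, 13, 5)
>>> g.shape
(13, 3, 5)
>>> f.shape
(3,)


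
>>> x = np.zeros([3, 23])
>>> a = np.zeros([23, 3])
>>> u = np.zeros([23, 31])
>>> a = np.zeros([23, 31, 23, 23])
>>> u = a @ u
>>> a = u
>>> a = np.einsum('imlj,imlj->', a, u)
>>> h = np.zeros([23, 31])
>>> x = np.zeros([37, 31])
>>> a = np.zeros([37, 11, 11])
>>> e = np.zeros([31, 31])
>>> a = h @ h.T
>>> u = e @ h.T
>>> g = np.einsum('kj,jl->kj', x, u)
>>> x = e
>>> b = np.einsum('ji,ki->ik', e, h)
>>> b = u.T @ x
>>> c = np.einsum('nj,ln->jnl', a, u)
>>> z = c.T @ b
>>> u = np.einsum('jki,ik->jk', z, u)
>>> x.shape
(31, 31)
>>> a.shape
(23, 23)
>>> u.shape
(31, 23)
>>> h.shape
(23, 31)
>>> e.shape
(31, 31)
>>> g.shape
(37, 31)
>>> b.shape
(23, 31)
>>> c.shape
(23, 23, 31)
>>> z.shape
(31, 23, 31)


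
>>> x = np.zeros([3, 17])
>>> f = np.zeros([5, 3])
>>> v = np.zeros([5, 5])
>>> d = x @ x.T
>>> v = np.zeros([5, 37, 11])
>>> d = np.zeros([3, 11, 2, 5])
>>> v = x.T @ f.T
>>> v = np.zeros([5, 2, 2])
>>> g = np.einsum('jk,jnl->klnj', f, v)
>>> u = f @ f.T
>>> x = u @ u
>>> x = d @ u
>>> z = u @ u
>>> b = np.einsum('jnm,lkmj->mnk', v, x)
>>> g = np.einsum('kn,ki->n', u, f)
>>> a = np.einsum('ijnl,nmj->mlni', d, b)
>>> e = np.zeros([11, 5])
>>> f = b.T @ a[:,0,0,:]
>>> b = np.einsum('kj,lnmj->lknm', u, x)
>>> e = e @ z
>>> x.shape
(3, 11, 2, 5)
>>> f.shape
(11, 2, 3)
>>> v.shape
(5, 2, 2)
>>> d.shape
(3, 11, 2, 5)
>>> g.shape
(5,)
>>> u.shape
(5, 5)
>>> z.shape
(5, 5)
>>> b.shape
(3, 5, 11, 2)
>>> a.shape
(2, 5, 2, 3)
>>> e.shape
(11, 5)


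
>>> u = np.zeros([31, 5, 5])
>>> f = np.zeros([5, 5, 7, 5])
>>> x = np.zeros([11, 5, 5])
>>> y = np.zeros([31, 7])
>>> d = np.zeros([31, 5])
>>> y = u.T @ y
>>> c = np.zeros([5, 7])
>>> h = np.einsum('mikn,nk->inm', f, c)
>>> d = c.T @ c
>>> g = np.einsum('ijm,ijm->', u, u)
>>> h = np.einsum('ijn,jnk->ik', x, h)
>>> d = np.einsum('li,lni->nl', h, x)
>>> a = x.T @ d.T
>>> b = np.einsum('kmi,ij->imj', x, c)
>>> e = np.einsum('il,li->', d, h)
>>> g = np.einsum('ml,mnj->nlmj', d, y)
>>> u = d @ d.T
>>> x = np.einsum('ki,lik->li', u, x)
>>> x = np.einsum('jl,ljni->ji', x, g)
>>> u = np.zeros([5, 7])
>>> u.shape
(5, 7)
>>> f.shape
(5, 5, 7, 5)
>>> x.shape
(11, 7)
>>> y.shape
(5, 5, 7)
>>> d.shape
(5, 11)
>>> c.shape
(5, 7)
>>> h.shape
(11, 5)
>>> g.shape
(5, 11, 5, 7)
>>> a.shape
(5, 5, 5)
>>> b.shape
(5, 5, 7)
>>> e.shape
()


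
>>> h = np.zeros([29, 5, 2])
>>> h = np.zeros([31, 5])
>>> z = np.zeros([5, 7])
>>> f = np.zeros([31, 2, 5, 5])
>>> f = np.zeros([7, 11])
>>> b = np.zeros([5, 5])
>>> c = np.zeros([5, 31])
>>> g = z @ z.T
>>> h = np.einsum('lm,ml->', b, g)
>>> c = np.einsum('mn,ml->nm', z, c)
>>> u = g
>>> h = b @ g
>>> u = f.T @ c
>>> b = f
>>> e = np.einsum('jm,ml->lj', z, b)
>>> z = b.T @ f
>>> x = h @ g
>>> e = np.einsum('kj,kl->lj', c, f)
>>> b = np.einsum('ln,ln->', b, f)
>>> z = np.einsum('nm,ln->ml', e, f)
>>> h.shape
(5, 5)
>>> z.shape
(5, 7)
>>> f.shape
(7, 11)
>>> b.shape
()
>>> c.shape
(7, 5)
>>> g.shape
(5, 5)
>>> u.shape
(11, 5)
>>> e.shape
(11, 5)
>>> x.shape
(5, 5)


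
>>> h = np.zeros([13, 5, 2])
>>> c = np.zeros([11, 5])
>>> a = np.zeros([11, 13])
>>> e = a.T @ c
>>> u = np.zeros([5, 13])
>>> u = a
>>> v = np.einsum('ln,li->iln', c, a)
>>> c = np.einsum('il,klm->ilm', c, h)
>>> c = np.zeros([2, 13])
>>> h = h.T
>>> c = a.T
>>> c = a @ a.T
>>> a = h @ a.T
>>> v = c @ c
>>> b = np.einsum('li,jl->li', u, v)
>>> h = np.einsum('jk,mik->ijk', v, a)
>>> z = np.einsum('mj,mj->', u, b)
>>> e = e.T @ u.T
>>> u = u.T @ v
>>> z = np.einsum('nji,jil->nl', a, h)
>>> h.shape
(5, 11, 11)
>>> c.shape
(11, 11)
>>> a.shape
(2, 5, 11)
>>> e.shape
(5, 11)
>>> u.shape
(13, 11)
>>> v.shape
(11, 11)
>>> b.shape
(11, 13)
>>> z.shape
(2, 11)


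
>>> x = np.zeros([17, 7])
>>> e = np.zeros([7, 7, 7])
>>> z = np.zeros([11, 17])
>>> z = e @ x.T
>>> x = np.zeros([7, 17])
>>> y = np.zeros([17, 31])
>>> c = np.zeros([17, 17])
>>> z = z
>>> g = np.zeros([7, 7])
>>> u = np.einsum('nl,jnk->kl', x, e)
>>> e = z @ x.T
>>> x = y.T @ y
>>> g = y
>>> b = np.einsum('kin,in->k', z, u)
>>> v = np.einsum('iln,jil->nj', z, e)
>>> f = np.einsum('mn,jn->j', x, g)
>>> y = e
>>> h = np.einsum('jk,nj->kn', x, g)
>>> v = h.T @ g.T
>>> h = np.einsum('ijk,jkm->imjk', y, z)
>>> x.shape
(31, 31)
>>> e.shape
(7, 7, 7)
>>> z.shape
(7, 7, 17)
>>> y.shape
(7, 7, 7)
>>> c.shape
(17, 17)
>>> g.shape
(17, 31)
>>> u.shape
(7, 17)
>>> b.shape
(7,)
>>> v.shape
(17, 17)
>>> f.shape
(17,)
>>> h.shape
(7, 17, 7, 7)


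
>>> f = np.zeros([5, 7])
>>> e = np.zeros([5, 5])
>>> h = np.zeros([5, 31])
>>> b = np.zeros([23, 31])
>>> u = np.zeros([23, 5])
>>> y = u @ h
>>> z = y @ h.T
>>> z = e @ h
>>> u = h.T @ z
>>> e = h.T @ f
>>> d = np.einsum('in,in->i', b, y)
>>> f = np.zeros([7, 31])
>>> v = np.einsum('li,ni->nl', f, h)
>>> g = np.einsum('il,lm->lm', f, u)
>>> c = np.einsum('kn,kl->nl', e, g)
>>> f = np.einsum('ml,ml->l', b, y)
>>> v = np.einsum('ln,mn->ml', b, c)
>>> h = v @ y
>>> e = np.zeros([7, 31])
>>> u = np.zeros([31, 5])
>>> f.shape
(31,)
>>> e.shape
(7, 31)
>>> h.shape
(7, 31)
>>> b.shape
(23, 31)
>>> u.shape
(31, 5)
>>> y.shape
(23, 31)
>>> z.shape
(5, 31)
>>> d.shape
(23,)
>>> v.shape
(7, 23)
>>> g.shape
(31, 31)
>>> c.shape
(7, 31)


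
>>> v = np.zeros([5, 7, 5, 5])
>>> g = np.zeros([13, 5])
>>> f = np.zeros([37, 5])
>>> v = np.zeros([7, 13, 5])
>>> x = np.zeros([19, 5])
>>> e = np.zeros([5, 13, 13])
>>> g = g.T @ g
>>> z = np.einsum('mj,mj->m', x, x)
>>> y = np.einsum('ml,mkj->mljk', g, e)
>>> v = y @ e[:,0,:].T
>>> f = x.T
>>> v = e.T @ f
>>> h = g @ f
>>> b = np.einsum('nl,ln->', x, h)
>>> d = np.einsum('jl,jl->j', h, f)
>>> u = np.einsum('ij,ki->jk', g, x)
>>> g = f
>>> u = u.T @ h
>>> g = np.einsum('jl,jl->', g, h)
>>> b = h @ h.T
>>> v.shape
(13, 13, 19)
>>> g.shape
()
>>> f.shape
(5, 19)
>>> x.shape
(19, 5)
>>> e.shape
(5, 13, 13)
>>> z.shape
(19,)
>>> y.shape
(5, 5, 13, 13)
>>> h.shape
(5, 19)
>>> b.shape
(5, 5)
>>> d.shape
(5,)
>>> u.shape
(19, 19)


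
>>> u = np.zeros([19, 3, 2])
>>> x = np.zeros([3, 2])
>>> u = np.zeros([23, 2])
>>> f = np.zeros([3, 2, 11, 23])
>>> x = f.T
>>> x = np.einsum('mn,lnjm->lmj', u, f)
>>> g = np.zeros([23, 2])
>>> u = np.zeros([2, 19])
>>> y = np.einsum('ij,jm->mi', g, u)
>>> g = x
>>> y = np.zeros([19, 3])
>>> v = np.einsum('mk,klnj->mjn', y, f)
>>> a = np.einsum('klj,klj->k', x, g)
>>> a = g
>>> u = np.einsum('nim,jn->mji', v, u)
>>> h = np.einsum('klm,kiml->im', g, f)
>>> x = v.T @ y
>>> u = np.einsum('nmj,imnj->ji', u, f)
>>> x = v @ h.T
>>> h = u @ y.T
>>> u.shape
(23, 3)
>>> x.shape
(19, 23, 2)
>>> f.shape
(3, 2, 11, 23)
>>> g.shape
(3, 23, 11)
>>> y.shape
(19, 3)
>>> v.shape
(19, 23, 11)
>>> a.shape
(3, 23, 11)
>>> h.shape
(23, 19)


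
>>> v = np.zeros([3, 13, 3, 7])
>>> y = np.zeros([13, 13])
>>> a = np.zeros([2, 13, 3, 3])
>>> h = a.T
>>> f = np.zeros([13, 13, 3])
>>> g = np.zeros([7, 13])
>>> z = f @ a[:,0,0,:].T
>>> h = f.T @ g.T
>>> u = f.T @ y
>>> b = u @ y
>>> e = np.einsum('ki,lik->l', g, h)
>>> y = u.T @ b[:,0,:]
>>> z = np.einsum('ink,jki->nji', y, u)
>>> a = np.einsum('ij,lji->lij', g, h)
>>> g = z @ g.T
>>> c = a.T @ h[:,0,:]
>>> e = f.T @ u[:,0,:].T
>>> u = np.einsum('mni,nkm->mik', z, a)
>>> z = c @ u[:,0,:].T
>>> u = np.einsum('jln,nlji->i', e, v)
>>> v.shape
(3, 13, 3, 7)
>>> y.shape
(13, 13, 13)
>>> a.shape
(3, 7, 13)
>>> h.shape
(3, 13, 7)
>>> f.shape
(13, 13, 3)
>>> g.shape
(13, 3, 7)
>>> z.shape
(13, 7, 13)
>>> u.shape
(7,)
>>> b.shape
(3, 13, 13)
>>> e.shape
(3, 13, 3)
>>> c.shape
(13, 7, 7)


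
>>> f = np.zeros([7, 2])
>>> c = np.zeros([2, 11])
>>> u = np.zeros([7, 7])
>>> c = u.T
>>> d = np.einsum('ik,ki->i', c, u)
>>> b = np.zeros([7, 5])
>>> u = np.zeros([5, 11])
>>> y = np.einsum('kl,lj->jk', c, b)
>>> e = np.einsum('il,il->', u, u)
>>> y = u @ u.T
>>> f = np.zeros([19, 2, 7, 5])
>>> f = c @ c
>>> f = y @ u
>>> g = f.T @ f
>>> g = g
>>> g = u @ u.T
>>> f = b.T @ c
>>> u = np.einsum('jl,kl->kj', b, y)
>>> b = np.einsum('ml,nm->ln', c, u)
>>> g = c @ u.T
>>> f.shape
(5, 7)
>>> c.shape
(7, 7)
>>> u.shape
(5, 7)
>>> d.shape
(7,)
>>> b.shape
(7, 5)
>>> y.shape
(5, 5)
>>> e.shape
()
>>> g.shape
(7, 5)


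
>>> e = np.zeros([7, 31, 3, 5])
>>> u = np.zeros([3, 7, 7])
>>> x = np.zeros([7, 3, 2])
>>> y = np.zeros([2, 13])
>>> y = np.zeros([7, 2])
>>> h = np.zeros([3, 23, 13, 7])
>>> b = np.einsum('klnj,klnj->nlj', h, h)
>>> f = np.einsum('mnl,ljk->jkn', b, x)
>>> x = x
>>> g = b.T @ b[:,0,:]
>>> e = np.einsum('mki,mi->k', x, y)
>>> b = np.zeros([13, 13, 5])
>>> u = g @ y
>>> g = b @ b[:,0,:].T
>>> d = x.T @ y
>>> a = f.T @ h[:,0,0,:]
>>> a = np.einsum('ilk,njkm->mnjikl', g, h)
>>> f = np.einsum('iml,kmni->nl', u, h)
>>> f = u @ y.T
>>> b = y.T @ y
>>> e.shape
(3,)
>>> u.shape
(7, 23, 2)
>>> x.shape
(7, 3, 2)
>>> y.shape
(7, 2)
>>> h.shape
(3, 23, 13, 7)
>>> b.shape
(2, 2)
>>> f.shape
(7, 23, 7)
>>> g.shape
(13, 13, 13)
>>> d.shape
(2, 3, 2)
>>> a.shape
(7, 3, 23, 13, 13, 13)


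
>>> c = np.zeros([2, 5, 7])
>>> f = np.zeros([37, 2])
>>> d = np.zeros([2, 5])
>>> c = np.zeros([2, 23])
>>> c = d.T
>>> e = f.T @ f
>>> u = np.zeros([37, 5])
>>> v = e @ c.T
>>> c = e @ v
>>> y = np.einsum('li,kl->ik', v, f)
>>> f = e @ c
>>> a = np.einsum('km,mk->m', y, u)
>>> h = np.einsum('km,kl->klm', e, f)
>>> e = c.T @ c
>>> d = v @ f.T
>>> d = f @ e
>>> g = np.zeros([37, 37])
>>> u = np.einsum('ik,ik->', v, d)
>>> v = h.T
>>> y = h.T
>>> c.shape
(2, 5)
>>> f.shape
(2, 5)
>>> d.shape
(2, 5)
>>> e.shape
(5, 5)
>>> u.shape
()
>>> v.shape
(2, 5, 2)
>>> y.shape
(2, 5, 2)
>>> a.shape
(37,)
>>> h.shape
(2, 5, 2)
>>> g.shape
(37, 37)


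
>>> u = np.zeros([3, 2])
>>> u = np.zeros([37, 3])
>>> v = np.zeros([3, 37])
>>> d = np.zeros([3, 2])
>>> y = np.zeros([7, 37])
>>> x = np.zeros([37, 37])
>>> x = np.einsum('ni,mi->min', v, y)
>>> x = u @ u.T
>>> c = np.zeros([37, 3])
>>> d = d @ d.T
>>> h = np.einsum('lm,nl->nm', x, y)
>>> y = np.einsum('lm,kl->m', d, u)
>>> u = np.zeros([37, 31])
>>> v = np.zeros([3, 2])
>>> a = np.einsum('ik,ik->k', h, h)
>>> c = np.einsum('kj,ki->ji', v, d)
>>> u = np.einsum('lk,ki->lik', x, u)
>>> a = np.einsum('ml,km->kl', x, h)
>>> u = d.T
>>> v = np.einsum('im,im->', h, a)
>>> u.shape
(3, 3)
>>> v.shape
()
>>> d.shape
(3, 3)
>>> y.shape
(3,)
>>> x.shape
(37, 37)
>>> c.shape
(2, 3)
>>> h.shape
(7, 37)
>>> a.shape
(7, 37)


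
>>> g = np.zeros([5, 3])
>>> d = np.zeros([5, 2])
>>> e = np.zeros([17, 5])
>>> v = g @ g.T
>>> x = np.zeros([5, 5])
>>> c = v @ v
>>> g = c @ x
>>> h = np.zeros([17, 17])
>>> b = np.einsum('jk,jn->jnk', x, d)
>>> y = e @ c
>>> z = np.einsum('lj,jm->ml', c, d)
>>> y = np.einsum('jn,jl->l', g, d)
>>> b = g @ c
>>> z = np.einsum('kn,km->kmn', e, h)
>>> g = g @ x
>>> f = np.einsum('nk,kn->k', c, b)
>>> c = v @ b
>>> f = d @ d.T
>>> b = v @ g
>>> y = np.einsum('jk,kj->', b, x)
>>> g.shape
(5, 5)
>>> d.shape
(5, 2)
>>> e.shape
(17, 5)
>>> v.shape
(5, 5)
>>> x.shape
(5, 5)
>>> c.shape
(5, 5)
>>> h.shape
(17, 17)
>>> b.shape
(5, 5)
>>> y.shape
()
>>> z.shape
(17, 17, 5)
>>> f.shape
(5, 5)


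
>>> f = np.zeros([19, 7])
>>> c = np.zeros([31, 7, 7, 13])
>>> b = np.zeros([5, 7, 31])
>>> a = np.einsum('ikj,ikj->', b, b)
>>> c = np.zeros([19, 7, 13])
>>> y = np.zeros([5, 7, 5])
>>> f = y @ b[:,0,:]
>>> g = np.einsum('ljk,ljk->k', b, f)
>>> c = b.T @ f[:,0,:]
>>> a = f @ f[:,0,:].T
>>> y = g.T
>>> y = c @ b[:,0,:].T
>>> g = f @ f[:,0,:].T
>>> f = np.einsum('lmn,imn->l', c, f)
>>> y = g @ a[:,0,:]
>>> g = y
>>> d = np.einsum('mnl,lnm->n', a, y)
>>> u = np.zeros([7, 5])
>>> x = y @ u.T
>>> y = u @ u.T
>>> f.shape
(31,)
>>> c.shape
(31, 7, 31)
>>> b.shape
(5, 7, 31)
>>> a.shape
(5, 7, 5)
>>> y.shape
(7, 7)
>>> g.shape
(5, 7, 5)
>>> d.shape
(7,)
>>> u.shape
(7, 5)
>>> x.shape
(5, 7, 7)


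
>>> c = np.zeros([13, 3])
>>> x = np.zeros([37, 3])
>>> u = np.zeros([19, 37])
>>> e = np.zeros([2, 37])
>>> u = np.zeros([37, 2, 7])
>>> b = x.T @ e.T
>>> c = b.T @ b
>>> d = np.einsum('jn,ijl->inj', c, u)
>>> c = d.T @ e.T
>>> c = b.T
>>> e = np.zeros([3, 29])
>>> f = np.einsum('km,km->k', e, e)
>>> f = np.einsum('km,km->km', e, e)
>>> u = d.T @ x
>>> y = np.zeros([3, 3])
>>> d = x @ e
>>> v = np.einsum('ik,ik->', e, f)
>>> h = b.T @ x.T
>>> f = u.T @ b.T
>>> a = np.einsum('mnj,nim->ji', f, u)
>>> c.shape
(2, 3)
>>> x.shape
(37, 3)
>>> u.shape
(2, 2, 3)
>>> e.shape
(3, 29)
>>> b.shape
(3, 2)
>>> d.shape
(37, 29)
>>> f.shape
(3, 2, 3)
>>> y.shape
(3, 3)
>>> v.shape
()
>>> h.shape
(2, 37)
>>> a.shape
(3, 2)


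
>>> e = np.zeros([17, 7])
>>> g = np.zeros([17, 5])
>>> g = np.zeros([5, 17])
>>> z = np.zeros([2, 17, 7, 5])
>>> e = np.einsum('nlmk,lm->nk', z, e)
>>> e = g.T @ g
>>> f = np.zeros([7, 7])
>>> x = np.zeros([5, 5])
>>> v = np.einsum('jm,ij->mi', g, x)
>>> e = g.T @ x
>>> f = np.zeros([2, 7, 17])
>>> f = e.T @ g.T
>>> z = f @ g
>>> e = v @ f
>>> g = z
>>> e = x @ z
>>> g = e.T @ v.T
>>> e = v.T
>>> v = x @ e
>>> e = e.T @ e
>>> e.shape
(17, 17)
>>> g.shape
(17, 17)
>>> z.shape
(5, 17)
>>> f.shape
(5, 5)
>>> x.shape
(5, 5)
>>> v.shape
(5, 17)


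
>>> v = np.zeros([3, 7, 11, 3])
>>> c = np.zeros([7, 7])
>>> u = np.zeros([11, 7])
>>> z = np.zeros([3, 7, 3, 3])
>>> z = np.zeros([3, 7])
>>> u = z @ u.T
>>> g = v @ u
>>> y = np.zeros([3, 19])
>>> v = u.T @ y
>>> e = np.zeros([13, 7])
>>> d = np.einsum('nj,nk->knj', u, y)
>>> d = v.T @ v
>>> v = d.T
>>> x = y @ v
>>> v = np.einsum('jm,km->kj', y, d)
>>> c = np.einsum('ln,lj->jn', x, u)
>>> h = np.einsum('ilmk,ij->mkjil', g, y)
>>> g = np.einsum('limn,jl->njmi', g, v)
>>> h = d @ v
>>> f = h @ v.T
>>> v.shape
(19, 3)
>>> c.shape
(11, 19)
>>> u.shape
(3, 11)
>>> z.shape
(3, 7)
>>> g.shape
(11, 19, 11, 7)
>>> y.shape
(3, 19)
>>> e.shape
(13, 7)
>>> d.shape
(19, 19)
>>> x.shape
(3, 19)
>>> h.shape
(19, 3)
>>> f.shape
(19, 19)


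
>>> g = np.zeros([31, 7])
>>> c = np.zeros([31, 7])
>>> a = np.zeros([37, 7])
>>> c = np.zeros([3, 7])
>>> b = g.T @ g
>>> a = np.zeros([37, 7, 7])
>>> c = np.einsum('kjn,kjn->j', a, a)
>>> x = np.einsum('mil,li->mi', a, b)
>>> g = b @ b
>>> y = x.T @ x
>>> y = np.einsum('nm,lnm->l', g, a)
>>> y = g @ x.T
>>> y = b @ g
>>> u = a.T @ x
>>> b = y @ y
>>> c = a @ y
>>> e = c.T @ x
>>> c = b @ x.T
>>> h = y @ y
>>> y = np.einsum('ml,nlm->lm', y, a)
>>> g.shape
(7, 7)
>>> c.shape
(7, 37)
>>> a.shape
(37, 7, 7)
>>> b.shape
(7, 7)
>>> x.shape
(37, 7)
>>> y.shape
(7, 7)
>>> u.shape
(7, 7, 7)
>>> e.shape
(7, 7, 7)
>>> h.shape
(7, 7)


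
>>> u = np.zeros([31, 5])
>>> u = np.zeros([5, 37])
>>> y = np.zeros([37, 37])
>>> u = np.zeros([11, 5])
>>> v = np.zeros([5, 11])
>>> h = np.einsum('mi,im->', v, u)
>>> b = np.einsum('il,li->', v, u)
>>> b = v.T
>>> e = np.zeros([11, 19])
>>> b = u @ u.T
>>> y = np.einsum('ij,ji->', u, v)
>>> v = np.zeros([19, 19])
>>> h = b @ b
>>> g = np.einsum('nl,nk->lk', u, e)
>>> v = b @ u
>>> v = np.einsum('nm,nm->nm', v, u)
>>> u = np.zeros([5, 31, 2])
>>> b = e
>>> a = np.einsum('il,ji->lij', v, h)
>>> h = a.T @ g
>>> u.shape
(5, 31, 2)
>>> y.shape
()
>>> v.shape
(11, 5)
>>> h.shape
(11, 11, 19)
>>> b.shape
(11, 19)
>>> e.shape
(11, 19)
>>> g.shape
(5, 19)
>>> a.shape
(5, 11, 11)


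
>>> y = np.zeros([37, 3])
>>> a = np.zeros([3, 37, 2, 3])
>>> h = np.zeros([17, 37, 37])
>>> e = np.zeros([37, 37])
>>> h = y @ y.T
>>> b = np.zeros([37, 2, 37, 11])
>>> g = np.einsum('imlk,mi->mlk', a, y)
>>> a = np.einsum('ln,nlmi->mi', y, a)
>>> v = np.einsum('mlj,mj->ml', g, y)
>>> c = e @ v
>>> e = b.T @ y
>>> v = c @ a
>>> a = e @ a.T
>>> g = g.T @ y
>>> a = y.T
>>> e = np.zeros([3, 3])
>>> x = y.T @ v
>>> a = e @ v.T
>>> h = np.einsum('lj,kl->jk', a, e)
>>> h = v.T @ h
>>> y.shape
(37, 3)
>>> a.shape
(3, 37)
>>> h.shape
(3, 3)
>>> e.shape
(3, 3)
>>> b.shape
(37, 2, 37, 11)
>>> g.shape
(3, 2, 3)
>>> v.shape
(37, 3)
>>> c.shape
(37, 2)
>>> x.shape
(3, 3)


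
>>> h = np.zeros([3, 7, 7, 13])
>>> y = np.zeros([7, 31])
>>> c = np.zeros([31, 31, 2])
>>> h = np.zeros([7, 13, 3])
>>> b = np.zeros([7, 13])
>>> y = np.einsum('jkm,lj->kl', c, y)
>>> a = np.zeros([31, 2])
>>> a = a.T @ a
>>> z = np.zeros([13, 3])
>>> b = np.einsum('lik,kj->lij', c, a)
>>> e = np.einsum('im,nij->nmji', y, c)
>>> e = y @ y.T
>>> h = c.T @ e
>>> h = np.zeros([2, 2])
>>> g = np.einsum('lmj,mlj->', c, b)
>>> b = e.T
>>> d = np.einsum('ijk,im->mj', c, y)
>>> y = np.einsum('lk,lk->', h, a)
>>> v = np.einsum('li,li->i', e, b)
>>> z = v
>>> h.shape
(2, 2)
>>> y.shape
()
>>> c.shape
(31, 31, 2)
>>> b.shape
(31, 31)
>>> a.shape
(2, 2)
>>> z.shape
(31,)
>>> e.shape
(31, 31)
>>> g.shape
()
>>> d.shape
(7, 31)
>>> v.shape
(31,)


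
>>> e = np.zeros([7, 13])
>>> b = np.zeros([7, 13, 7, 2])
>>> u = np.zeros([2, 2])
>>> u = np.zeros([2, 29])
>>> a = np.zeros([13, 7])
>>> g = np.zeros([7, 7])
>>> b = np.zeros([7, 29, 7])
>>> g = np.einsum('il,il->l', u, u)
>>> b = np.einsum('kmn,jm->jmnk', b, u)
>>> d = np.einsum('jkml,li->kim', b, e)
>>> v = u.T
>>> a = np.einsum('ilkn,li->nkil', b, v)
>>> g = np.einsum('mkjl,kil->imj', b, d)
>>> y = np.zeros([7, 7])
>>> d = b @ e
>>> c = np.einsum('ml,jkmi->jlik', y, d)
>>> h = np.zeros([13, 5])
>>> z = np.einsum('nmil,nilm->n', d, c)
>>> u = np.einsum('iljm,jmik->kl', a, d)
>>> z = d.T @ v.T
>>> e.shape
(7, 13)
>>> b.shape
(2, 29, 7, 7)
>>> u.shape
(13, 7)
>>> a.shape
(7, 7, 2, 29)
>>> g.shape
(13, 2, 7)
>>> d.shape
(2, 29, 7, 13)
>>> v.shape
(29, 2)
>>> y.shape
(7, 7)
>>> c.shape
(2, 7, 13, 29)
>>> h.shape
(13, 5)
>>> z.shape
(13, 7, 29, 29)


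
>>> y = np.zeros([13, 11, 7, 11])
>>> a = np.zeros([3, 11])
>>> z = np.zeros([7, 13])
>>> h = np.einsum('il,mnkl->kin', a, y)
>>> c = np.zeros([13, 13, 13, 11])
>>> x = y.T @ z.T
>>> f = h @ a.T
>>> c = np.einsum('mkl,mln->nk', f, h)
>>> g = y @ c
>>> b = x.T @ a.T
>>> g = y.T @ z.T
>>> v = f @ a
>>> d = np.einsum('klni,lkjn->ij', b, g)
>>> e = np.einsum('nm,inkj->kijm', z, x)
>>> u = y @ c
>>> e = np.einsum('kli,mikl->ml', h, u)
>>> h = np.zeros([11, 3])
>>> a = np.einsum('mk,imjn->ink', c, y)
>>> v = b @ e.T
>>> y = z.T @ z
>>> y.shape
(13, 13)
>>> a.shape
(13, 11, 3)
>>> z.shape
(7, 13)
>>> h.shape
(11, 3)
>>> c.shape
(11, 3)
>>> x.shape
(11, 7, 11, 7)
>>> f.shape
(7, 3, 3)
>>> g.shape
(11, 7, 11, 7)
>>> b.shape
(7, 11, 7, 3)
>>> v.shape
(7, 11, 7, 13)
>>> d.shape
(3, 11)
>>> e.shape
(13, 3)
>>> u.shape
(13, 11, 7, 3)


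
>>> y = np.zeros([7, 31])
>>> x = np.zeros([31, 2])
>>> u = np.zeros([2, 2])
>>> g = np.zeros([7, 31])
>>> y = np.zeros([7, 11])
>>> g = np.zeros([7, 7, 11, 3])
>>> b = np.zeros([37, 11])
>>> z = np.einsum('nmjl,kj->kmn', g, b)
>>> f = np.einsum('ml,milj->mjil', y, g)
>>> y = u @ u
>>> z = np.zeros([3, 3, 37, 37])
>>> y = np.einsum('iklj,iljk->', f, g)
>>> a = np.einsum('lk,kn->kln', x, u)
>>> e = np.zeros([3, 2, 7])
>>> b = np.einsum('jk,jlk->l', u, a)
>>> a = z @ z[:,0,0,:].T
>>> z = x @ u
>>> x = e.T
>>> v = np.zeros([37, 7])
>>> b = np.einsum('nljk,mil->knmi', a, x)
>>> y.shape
()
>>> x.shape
(7, 2, 3)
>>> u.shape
(2, 2)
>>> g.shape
(7, 7, 11, 3)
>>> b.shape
(3, 3, 7, 2)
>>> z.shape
(31, 2)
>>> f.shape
(7, 3, 7, 11)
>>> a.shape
(3, 3, 37, 3)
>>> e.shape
(3, 2, 7)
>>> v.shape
(37, 7)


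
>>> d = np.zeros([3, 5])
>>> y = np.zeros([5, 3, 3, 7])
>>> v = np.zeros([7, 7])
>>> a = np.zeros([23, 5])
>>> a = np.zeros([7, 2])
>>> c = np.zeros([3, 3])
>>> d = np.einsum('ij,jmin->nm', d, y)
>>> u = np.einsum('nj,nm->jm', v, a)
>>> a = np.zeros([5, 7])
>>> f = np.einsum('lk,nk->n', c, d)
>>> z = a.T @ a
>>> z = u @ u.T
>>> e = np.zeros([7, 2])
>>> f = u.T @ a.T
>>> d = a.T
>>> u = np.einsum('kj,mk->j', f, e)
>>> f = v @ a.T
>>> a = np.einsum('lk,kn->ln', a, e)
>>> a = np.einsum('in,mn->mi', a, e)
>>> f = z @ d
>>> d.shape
(7, 5)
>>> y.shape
(5, 3, 3, 7)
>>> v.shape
(7, 7)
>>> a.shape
(7, 5)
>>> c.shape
(3, 3)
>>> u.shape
(5,)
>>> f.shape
(7, 5)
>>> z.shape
(7, 7)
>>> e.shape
(7, 2)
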